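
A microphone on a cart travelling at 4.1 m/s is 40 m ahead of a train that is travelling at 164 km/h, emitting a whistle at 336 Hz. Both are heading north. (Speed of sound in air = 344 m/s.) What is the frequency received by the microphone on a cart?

383 Hz

164 km/h = 45.56 m/s.
The microphone on a cart is ahead, so the train is moving toward it while the microphone on a cart is moving away from the train.
Both move, so f' = f · (v − v_o)/(v − v_s).
f' = 336 × (344 − 4.1)/(344 − 45.56) = 336 × 339.9/298.44 ≈ 383 Hz.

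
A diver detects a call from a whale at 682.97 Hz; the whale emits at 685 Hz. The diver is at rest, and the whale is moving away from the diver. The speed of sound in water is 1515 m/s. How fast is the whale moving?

f' = f · v/(v + v_s) ⇒ v_s = v · |1 − f/f'|.
v_s = 1515 × |1 − 685/682.97| = 1515 × 0.002972 ≈ 4.5 m/s.

4.5 m/s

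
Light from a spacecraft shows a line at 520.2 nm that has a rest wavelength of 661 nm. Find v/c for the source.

λ'/λ₀ = 0.7870 < 1 (blueshift), so the source is approaching.
λ'/λ₀ = √((1 − β)/(1 + β)) for an approaching source ⇒ β = (1 − r²)/(1 + r²) with r = λ'/λ₀.
β = (1 − 0.6194)/(1 + 0.6194) ≈ 0.235.

0.235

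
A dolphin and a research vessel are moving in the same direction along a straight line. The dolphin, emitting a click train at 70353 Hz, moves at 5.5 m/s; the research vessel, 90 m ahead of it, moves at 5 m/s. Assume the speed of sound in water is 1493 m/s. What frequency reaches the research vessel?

70377 Hz

The research vessel is ahead, so the dolphin is moving toward it while the research vessel is moving away from the dolphin.
With source approaching and observer receding, f' = f · (v − v_o)/(v − v_s).
f' = 70353 × (1493 − 5)/(1493 − 5.5) = 70353 × 1488/1487.5 ≈ 70377 Hz.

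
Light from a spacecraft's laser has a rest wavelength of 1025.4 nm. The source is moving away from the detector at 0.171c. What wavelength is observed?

Relativistic Doppler for wavelength: λ' = λ₀ · √((1 + β)/(1 − β)).
λ' = 1025.4 × √(1.1710/0.8290) = 1025.4 × 1.18851 ≈ 1218.7 nm.

1218.7 nm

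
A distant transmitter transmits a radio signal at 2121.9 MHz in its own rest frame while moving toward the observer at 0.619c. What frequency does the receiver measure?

Relativistic Doppler for frequency: f' = f₀ · √((1 + β)/(1 − β)).
f' = 2121.9 × √(1.6190/0.3810) = 2121.9 × 2.06139 ≈ 4374.1 MHz.

4374.1 MHz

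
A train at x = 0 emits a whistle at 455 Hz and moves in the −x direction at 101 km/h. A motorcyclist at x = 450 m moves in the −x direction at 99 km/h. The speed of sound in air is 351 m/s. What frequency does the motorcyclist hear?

454 Hz

101 km/h = 28.06 m/s; 99 km/h = 27.5 m/s.
The observer lies on the +x side, so the source is heading away from the observer and the observer is heading toward the source.
General Doppler shift: f' = f · (v + v_o)/(v + v_s).
f' = 455 × (351 + 27.5)/(351 + 28.06) = 455 × 378.5/379.06 ≈ 454 Hz.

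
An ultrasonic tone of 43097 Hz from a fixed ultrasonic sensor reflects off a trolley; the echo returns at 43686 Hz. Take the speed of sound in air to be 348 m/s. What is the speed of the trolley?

2.36 m/s

Double Doppler shift off a moving reflector: f₂ = f₀ · (v + u)/(v − u) (u > 0 toward emitter).
Rearranging, u = v · (f₂ − f₀)/(f₂ + f₀) = 348 × 589/86783 ≈ 2.36 m/s.
So the trolley is moving at 2.36 m/s toward the emitter.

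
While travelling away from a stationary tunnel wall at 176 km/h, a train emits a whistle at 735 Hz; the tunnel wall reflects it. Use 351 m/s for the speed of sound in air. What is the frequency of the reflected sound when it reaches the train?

176 km/h = 48.89 m/s.
The tunnel wall receives the sound from a moving source: f₁ = f₀ · v/(v + v_e) = 735 × 351/399.89 ≈ 645 Hz.
On the return leg the train is a moving observer: f₂ = f₁ · (v − v_e)/v = 645 × 302.11/351 ≈ 555 Hz.

555 Hz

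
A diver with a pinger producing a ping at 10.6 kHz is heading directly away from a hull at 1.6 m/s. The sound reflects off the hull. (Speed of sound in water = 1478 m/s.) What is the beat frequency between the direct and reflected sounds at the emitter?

The hull receives the sound from a moving source: f₁ = f₀ · v/(v + v_e) = 10.6 × 1478/1479.6 ≈ 10.5885 kHz.
On the return leg the diver with a pinger is a moving observer: f₂ = f₁ · (v − v_e)/v = 10.5885 × 1476.4/1478 ≈ 10.5771 kHz.
Equivalently f₂ = f₀ · (v − v_e)/(v + v_e).
Beat against the emitted tone (with f₀ = 10600 Hz): |f₂ − f₀| = 2v_e·f₀/(v + v_e) = 2 × 1.6 × 10600/1479.6 ≈ 22.9 Hz.

22.9 Hz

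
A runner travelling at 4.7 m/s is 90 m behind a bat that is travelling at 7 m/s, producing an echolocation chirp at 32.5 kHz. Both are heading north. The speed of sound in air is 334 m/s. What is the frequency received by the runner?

The runner is behind, so the bat is moving away from it while the runner is moving toward the bat.
General Doppler shift: f' = f · (v + v_o)/(v + v_s).
f' = 32.5 × (334 + 4.7)/(334 + 7) = 32.5 × 338.7/341 ≈ 32.3 kHz.

32.3 kHz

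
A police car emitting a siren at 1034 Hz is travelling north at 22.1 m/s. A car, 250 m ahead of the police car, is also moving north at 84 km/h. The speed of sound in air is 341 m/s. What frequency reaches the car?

84 km/h = 23.33 m/s.
The car is ahead, so the police car is moving toward it while the car is moving away from the police car.
General Doppler shift: f' = f · (v − v_o)/(v − v_s).
f' = 1034 × (341 − 23.33)/(341 − 22.1) = 1034 × 317.67/318.9 ≈ 1030 Hz.

1030 Hz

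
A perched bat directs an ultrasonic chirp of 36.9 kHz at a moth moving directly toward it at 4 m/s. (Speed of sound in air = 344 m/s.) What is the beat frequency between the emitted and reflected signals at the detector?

868 Hz

At the moth (a moving observer), f₁ = f₀ · (v + u)/v = 36.9 × 348/344 ≈ 37.329 kHz.
The reflection then acts as a moving source: f₂ = f₁ · v/(v − u) ≈ 37.768 kHz.
Beat frequency (with f₀ = 36900 Hz): |f₂ − f₀| = 2u·f₀/(v − u) = 2 × 4 × 36900/340 ≈ 868 Hz.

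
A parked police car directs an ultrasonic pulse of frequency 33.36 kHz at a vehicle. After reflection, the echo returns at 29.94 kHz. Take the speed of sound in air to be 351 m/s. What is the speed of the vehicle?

Double Doppler shift off a moving reflector: f₂ = f₀ · (v + u)/(v − u) (u > 0 toward emitter).
Rearranging, u = v · (f₂ − f₀)/(f₂ + f₀) = 351 × -3.42/63.30 ≈ -19.0 m/s.
So the vehicle is moving at 19.0 m/s away from the emitter.

19.0 m/s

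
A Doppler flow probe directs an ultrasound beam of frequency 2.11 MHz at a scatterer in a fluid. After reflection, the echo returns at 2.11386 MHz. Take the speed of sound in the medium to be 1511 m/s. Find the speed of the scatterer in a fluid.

Double Doppler shift off a moving reflector: f₂ = f₀ · (v + u)/(v − u) (u > 0 toward emitter).
Rearranging, u = v · (f₂ − f₀)/(f₂ + f₀) = 1511 × 0.00386/4.22386 ≈ 1.38 m/s.
So the scatterer in a fluid is moving at 1.38 m/s toward the emitter.

1.38 m/s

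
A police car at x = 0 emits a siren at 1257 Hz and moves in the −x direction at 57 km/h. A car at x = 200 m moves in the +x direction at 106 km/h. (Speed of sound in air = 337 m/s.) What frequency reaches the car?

57 km/h = 15.83 m/s; 106 km/h = 29.44 m/s.
The observer lies on the +x side, so the source is heading away from the observer and the observer is heading away from the source.
Both move, so f' = f · (v − v_o)/(v + v_s).
f' = 1257 × (337 − 29.44)/(337 + 15.83) = 1257 × 307.56/352.83 ≈ 1096 Hz.

1096 Hz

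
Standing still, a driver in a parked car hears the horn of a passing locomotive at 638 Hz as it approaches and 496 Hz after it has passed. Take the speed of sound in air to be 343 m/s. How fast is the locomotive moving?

43 m/s

f₁/f₂ = (v + v_s)/(v − v_s), so v_s = v · (f₁ − f₂)/(f₁ + f₂).
v_s = 343 × (638 − 496)/(638 + 496) = 343 × 142/1134 ≈ 43 m/s.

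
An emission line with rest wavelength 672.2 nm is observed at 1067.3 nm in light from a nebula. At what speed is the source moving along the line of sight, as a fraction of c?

0.432

λ'/λ₀ = 1.5878 > 1 (redshift), so the source is receding.
λ'/λ₀ = √((1 + β)/(1 − β)) for a receding source ⇒ β = (r² − 1)/(r² + 1) with r = λ'/λ₀.
β = (2.5210 − 1)/(2.5210 + 1) ≈ 0.432.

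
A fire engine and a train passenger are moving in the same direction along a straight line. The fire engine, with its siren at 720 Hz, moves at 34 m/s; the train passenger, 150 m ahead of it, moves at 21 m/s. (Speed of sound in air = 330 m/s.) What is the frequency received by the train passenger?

752 Hz

The train passenger is ahead, so the fire engine is moving toward it while the train passenger is moving away from the fire engine.
Both move, so f' = f · (v − v_o)/(v − v_s).
f' = 720 × (330 − 21)/(330 − 34) = 720 × 309/296 ≈ 752 Hz.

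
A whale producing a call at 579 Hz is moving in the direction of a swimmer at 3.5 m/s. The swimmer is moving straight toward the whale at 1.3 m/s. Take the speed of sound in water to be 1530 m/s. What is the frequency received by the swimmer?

General Doppler shift: f' = f · (v + v_o)/(v − v_s).
f' = 579 × (1530 + 1.3)/(1530 − 3.5) = 579 × 1531.3/1526.5 ≈ 581 Hz.

581 Hz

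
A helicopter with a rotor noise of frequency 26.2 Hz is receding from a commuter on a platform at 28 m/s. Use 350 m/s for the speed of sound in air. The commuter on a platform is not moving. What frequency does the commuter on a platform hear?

Only the source moves, away from the listener, so f' = f · v/(v + v_s).
f' = 26.2 × 350/(350 + 28) = 26.2 × 350/378 ≈ 24.3 Hz.

24.3 Hz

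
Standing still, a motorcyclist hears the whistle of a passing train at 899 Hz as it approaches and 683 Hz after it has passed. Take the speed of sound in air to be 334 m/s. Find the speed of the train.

46 m/s

f₁/f₂ = (v + v_s)/(v − v_s), so v_s = v · (f₁ − f₂)/(f₁ + f₂).
v_s = 334 × (899 − 683)/(899 + 683) = 334 × 216/1582 ≈ 46 m/s.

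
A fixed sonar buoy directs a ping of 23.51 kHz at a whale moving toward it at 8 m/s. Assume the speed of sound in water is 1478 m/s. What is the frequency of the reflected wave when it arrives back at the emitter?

23.8 kHz

The whale first receives the wave as a moving observer: f₁ = f₀ · (v + u)/v = 23.51 × (1478 + 8)/1478 ≈ 23.6 kHz.
On reflection it acts as a source moving toward the stationary detector: f₂ = f₁ · v/(v − u) = 23.6 × 1478/1470 ≈ 23.8 kHz.
Equivalently f₂ = f₀ · (v + u)/(v − u).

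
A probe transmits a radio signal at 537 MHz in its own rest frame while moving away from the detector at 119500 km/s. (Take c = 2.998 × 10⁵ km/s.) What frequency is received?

β = v/c = 119500/299800 = 0.3986.
Relativistic Doppler for frequency: f' = f₀ · √((1 − β)/(1 + β)).
f' = 537 × √(0.6014/1.3986) = 537 × 0.65575 ≈ 352.1 MHz.

352.1 MHz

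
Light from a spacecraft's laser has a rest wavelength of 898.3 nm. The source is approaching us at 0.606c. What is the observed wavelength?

Relativistic Doppler for wavelength: λ' = λ₀ · √((1 − β)/(1 + β)).
λ' = 898.3 × √(0.3940/1.6060) = 898.3 × 0.49531 ≈ 444.9 nm.

444.9 nm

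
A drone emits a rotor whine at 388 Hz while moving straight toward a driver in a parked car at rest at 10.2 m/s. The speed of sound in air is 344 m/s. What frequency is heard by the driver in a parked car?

400 Hz

Moving source, stationary observer: f' = f · v/(v − v_s) since the source is approaching.
f' = 388 × 344/(344 − 10.2) = 388 × 344/333.8 ≈ 400 Hz.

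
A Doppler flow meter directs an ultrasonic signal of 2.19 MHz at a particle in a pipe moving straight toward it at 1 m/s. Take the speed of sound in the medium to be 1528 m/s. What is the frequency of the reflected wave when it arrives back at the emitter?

The particle in a pipe first receives the wave as a moving observer: f₁ = f₀ · (v + u)/v = 2.19 × (1528 + 1)/1528 ≈ 2.191 MHz.
The reflection then acts as a moving source: f₂ = f₁ · v/(v − u) ≈ 2.193 MHz.

2.193 MHz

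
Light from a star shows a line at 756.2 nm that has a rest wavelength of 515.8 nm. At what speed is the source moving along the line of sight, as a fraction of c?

λ'/λ₀ = 1.4661 > 1 (redshift), so the source is receding.
λ'/λ₀ = √((1 + β)/(1 − β)) for a receding source ⇒ β = (r² − 1)/(r² + 1) with r = λ'/λ₀.
β = (2.1494 − 1)/(2.1494 + 1) ≈ 0.365.

0.365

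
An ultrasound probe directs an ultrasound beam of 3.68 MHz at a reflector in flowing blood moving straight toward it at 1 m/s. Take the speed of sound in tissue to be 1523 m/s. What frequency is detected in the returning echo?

3.685 MHz

At the reflector in flowing blood (a moving observer), f₁ = f₀ · (v + u)/v = 3.68 × 1524/1523 ≈ 3.682 MHz.
On reflection it acts as a source moving toward the stationary detector: f₂ = f₁ · v/(v − u) = 3.682 × 1523/1522 ≈ 3.685 MHz.
Equivalently f₂ = f₀ · (v + u)/(v − u).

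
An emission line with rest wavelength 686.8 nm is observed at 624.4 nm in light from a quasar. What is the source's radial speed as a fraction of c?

λ'/λ₀ = 0.9091 < 1 (blueshift), so the source is approaching.
λ'/λ₀ = √((1 − β)/(1 + β)) for an approaching source ⇒ β = (1 − r²)/(1 + r²) with r = λ'/λ₀.
β = (1 − 0.8265)/(1 + 0.8265) ≈ 0.095.

0.095c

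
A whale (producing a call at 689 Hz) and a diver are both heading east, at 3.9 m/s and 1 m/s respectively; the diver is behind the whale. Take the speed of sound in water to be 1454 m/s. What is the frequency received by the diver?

688 Hz

The diver is behind, so the whale is moving away from it while the diver is moving toward the whale.
Both move, so f' = f · (v + v_o)/(v + v_s).
f' = 689 × (1454 + 1)/(1454 + 3.9) = 689 × 1455/1457.9 ≈ 688 Hz.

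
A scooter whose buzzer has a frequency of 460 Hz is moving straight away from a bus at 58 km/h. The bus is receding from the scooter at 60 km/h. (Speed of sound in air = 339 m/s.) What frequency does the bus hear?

58 km/h = 16.11 m/s; 60 km/h = 16.67 m/s.
With source receding and observer receding, f' = f · (v − v_o)/(v + v_s).
f' = 460 × (339 − 16.67)/(339 + 16.11) = 460 × 322.33/355.11 ≈ 418 Hz.

418 Hz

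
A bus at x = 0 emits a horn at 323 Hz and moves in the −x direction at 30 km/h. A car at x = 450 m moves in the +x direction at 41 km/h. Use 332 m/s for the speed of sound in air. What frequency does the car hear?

304 Hz

30 km/h = 8.333 m/s; 41 km/h = 11.39 m/s.
The observer lies on the +x side, so the source is heading away from the observer and the observer is heading away from the source.
Both move, so f' = f · (v − v_o)/(v + v_s).
f' = 323 × (332 − 11.39)/(332 + 8.333) = 323 × 320.61/340.33 ≈ 304 Hz.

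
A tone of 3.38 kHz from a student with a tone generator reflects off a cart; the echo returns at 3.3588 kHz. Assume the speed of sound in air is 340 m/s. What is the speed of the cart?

1.07 m/s

Double Doppler shift off a moving reflector: f₂ = f₀ · (v + u)/(v − u) (u > 0 toward emitter).
Rearranging, u = v · (f₂ − f₀)/(f₂ + f₀) = 340 × -0.0212/6.7388 ≈ -1.07 m/s.
So the cart is moving at 1.07 m/s away from the emitter.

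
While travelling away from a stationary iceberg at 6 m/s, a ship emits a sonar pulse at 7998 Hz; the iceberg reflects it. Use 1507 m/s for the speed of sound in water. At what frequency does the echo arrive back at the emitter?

The iceberg receives the sound from a moving source: f₁ = f₀ · v/(v + v_e) = 7998 × 1507/1513 ≈ 7966 Hz.
On the return leg the ship is a moving observer: f₂ = f₁ · (v − v_e)/v = 7966 × 1501/1507 ≈ 7935 Hz.

7935 Hz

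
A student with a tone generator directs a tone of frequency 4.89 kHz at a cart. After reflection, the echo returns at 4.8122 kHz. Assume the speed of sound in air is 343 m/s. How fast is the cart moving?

2.75 m/s

Double Doppler shift off a moving reflector: f₂ = f₀ · (v + u)/(v − u) (u > 0 toward emitter).
Rearranging, u = v · (f₂ − f₀)/(f₂ + f₀) = 343 × -0.0778/9.7022 ≈ -2.75 m/s.
So the cart is moving at 2.75 m/s away from the emitter.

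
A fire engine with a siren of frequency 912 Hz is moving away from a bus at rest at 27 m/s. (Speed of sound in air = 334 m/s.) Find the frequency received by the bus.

Moving source, stationary observer: f' = f · v/(v + v_s) since the source is receding.
f' = 912 × 334/(334 + 27) = 912 × 334/361 ≈ 844 Hz.

844 Hz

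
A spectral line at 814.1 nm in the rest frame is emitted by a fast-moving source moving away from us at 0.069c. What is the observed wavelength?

872.4 nm

Relativistic Doppler for wavelength: λ' = λ₀ · √((1 + β)/(1 − β)).
λ' = 814.1 × √(1.0690/0.9310) = 814.1 × 1.07155 ≈ 872.4 nm.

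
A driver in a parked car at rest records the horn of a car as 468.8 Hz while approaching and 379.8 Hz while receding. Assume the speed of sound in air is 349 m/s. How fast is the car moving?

37 m/s

f₁/f₂ = (v + v_s)/(v − v_s), so v_s = v · (f₁ − f₂)/(f₁ + f₂).
v_s = 349 × (468.8 − 379.8)/(468.8 + 379.8) = 349 × 89.0/848.6 ≈ 37 m/s.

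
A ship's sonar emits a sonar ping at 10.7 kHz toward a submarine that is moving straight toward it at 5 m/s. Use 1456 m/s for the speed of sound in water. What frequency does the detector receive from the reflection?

The submarine first receives the wave as a moving observer: f₁ = f₀ · (v + u)/v = 10.7 × (1456 + 5)/1456 ≈ 10.74 kHz.
The reflection then acts as a moving source: f₂ = f₁ · v/(v − u) ≈ 10.77 kHz.

10.77 kHz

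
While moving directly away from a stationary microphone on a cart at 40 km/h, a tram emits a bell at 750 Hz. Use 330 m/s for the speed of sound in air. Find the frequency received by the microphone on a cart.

726 Hz

40 km/h = 11.11 m/s.
With the source moving away from a stationary observer, f' = f · v/(v + v_s).
f' = 750 × 330/(330 + 11.11) = 750 × 330/341.1 ≈ 726 Hz.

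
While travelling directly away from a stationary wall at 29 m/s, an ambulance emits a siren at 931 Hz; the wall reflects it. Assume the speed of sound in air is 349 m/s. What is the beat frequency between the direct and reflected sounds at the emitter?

The wall receives the sound from a moving source: f₁ = f₀ · v/(v + v_e) = 931 × 349/378 ≈ 859.6 Hz.
On the return leg the ambulance is a moving observer: f₂ = f₁ · (v − v_e)/v = 859.6 × 320/349 ≈ 788.1 Hz.
Equivalently f₂ = f₀ · (v − v_e)/(v + v_e).
Beat against the emitted tone: |f₂ − f₀| = 2v_e·f₀/(v + v_e) = 2 × 29 × 931/378 ≈ 143 Hz.

143 Hz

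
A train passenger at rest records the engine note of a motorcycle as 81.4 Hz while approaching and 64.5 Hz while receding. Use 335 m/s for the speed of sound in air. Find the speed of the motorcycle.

f₁/f₂ = (v + v_s)/(v − v_s), so v_s = v · (f₁ − f₂)/(f₁ + f₂).
v_s = 335 × (81.4 − 64.5)/(81.4 + 64.5) = 335 × 16.9/145.9 ≈ 39 m/s.

39 m/s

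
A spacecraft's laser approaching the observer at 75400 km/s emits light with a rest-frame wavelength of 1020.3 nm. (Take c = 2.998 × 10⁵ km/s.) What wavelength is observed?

β = v/c = 75400/299800 = 0.2515.
Relativistic Doppler for wavelength: λ' = λ₀ · √((1 − β)/(1 + β)).
λ' = 1020.3 × √(0.7485/1.2515) = 1020.3 × 0.77336 ≈ 789.1 nm.

789.1 nm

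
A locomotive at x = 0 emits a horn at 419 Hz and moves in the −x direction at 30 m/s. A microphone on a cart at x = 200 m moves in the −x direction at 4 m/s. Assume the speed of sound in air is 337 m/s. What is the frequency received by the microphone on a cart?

389 Hz

The observer lies on the +x side, so the source is heading away from the observer and the observer is heading toward the source.
With source receding and observer approaching, f' = f · (v + v_o)/(v + v_s).
f' = 419 × (337 + 4)/(337 + 30) = 419 × 341/367 ≈ 389 Hz.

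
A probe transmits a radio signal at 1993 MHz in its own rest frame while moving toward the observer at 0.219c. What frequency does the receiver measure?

Relativistic Doppler for frequency: f' = f₀ · √((1 + β)/(1 − β)).
f' = 1993 × √(1.2190/0.7810) = 1993 × 1.24933 ≈ 2489.9 MHz.

2489.9 MHz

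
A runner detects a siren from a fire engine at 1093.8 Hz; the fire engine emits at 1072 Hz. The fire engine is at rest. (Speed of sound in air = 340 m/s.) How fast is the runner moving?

6.9 m/s

f' > f, so the runner is approaching.
f' = f · (v + v_o)/v ⇒ v_o = v · |f'/f − 1|.
v_o = 340 × |1093.8/1072 − 1| = 340 × 0.02034 ≈ 6.9 m/s.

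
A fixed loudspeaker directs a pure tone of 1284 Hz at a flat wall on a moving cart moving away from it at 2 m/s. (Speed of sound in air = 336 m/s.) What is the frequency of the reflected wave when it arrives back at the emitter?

The flat wall on a moving cart first receives the wave as a moving observer: f₁ = f₀ · (v − u)/v = 1284 × (336 − 2)/336 ≈ 1276 Hz.
The reflection then acts as a moving source: f₂ = f₁ · v/(v + u) ≈ 1269 Hz.
Equivalently f₂ = f₀ · (v − u)/(v + u).

1269 Hz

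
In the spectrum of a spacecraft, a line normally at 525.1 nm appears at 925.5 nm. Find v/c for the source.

λ'/λ₀ = 1.7625 > 1 (redshift), so the source is receding.
λ'/λ₀ = √((1 + β)/(1 − β)) for a receding source ⇒ β = (r² − 1)/(r² + 1) with r = λ'/λ₀.
β = (3.1065 − 1)/(3.1065 + 1) ≈ 0.513.

0.513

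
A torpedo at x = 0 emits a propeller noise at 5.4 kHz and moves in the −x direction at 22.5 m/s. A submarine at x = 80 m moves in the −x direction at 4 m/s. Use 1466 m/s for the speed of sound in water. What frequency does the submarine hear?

5.33 kHz

The observer lies on the +x side, so the source is heading away from the observer and the observer is heading toward the source.
General Doppler shift: f' = f · (v + v_o)/(v + v_s).
f' = 5.4 × (1466 + 4)/(1466 + 22.5) = 5.4 × 1470/1488.5 ≈ 5.33 kHz.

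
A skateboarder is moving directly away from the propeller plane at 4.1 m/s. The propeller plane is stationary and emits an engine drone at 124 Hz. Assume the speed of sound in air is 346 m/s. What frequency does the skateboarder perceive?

123 Hz

Only the observer moves, away from the source, so f' = f · (v − v_o)/v.
f' = 124 × (346 − 4.1)/346 = 124 × 341.9/346 ≈ 123 Hz.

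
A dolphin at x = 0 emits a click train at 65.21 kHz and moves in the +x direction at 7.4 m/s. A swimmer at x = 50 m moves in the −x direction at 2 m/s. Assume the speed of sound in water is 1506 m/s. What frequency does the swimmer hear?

The observer lies on the +x side, so the source is heading toward the observer and the observer is heading toward the source.
General Doppler shift: f' = f · (v + v_o)/(v − v_s).
f' = 65.21 × (1506 + 2)/(1506 − 7.4) = 65.21 × 1508/1498.6 ≈ 65.6 kHz.

65.6 kHz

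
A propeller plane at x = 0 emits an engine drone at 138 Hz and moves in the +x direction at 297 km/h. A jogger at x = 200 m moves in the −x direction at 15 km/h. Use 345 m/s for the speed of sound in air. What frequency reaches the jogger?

184 Hz

297 km/h = 82.5 m/s; 15 km/h = 4.167 m/s.
The observer lies on the +x side, so the source is heading toward the observer and the observer is heading toward the source.
Both move, so f' = f · (v + v_o)/(v − v_s).
f' = 138 × (345 + 4.167)/(345 − 82.5) = 138 × 349.17/262.5 ≈ 184 Hz.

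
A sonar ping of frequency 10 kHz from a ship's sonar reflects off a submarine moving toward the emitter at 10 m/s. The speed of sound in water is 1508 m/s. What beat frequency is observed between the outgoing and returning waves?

The submarine first receives the wave as a moving observer: f₁ = f₀ · (v + u)/v = 10 × (1508 + 10)/1508 ≈ 10.0663 kHz.
On reflection it acts as a source moving toward the stationary detector: f₂ = f₁ · v/(v − u) = 10.0663 × 1508/1498 ≈ 10.1335 kHz.
Beat frequency (with f₀ = 10000 Hz): |f₂ − f₀| = 2u·f₀/(v − u) = 2 × 10 × 10000/1498 ≈ 134 Hz.

134 Hz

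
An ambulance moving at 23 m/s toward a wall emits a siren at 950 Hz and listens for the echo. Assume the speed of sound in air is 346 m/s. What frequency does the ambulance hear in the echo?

The wall receives the sound from a moving source: f₁ = f₀ · v/(v − v_e) = 950 × 346/323 ≈ 1018 Hz.
On the return leg the ambulance is a moving observer: f₂ = f₁ · (v + v_e)/v = 1018 × 369/346 ≈ 1085 Hz.
Equivalently f₂ = f₀ · (v + v_e)/(v − v_e).

1085 Hz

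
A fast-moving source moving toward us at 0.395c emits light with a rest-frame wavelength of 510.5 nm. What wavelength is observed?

336.2 nm

Relativistic Doppler for wavelength: λ' = λ₀ · √((1 − β)/(1 + β)).
λ' = 510.5 × √(0.6050/1.3950) = 510.5 × 0.65855 ≈ 336.2 nm.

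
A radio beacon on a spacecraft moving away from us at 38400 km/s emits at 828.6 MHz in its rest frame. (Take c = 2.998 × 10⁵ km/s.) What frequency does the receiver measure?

β = v/c = 38400/299800 = 0.1281.
Relativistic Doppler for frequency: f' = f₀ · √((1 − β)/(1 + β)).
f' = 828.6 × √(0.8719/1.1281) = 828.6 × 0.87916 ≈ 728.5 MHz.

728.5 MHz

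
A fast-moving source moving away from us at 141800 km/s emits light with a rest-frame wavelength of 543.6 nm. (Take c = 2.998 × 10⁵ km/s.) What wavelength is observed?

β = v/c = 141800/299800 = 0.4730.
Relativistic Doppler for wavelength: λ' = λ₀ · √((1 + β)/(1 − β)).
λ' = 543.6 × √(1.4730/0.5270) = 543.6 × 1.67181 ≈ 908.8 nm.

908.8 nm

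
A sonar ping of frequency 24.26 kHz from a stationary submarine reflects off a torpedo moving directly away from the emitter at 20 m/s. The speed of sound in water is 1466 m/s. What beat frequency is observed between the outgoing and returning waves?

The torpedo first receives the wave as a moving observer: f₁ = f₀ · (v − u)/v = 24.26 × (1466 − 20)/1466 ≈ 23.929 kHz.
On reflection it acts as a source moving away from the stationary detector: f₂ = f₁ · v/(v + u) = 23.929 × 1466/1486 ≈ 23.607 kHz.
Equivalently f₂ = f₀ · (v − u)/(v + u).
Beat frequency (with f₀ = 24260 Hz): |f₂ − f₀| = 2u·f₀/(v + u) = 2 × 20 × 24260/1486 ≈ 653 Hz.

653 Hz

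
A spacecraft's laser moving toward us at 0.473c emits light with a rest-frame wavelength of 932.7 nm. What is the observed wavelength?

Relativistic Doppler for wavelength: λ' = λ₀ · √((1 − β)/(1 + β)).
λ' = 932.7 × √(0.5270/1.4730) = 932.7 × 0.59814 ≈ 557.9 nm.

557.9 nm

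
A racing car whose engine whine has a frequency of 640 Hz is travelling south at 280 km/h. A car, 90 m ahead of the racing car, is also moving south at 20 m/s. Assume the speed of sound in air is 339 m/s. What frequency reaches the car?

280 km/h = 77.78 m/s.
The car is ahead, so the racing car is moving toward it while the car is moving away from the racing car.
Both move, so f' = f · (v − v_o)/(v − v_s).
f' = 640 × (339 − 20)/(339 − 77.78) = 640 × 319/261.22 ≈ 782 Hz.

782 Hz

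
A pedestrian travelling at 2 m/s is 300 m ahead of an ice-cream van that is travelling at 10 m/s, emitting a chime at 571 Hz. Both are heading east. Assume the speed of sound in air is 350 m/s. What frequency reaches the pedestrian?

The pedestrian is ahead, so the ice-cream van is moving toward it while the pedestrian is moving away from the ice-cream van.
General Doppler shift: f' = f · (v − v_o)/(v − v_s).
f' = 571 × (350 − 2)/(350 − 10) = 571 × 348/340 ≈ 584 Hz.

584 Hz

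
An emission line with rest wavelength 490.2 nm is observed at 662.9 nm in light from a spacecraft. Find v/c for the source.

λ'/λ₀ = 1.3523 > 1 (redshift), so the source is receding.
λ'/λ₀ = √((1 + β)/(1 − β)) for a receding source ⇒ β = (r² − 1)/(r² + 1) with r = λ'/λ₀.
β = (1.8287 − 1)/(1.8287 + 1) ≈ 0.293.

0.293c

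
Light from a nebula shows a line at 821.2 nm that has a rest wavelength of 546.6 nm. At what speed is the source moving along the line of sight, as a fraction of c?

λ'/λ₀ = 1.5024 > 1 (redshift), so the source is receding.
λ'/λ₀ = √((1 + β)/(1 − β)) for a receding source ⇒ β = (r² − 1)/(r² + 1) with r = λ'/λ₀.
β = (2.2571 − 1)/(2.2571 + 1) ≈ 0.386.

0.386c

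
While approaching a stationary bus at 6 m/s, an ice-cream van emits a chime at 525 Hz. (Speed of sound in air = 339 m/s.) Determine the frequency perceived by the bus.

534 Hz

Only the source moves, toward the listener, so f' = f · v/(v − v_s).
f' = 525 × 339/(339 − 6) = 525 × 339/333 ≈ 534 Hz.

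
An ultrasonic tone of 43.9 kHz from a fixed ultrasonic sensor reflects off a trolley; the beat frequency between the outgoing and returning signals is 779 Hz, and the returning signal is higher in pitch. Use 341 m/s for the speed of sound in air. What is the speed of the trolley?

Double Doppler shift off a moving reflector: f₂ = f₀ · (v + u)/(v − u) (u > 0 toward emitter).
Returning signal is higher, so f₂ = f₀ + Δf = 43900 + 779 = 44679 Hz.
Rearranging, u = v · (f₂ − f₀)/(f₂ + f₀) = 341 × 779/88579 ≈ 3.00 m/s.
So the trolley is moving at 3.00 m/s toward the emitter.

3.00 m/s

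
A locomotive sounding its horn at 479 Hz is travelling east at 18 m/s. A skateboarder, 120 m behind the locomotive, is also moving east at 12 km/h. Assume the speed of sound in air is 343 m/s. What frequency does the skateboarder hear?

12 km/h = 3.333 m/s.
The skateboarder is behind, so the locomotive is moving away from it while the skateboarder is moving toward the locomotive.
With source receding and observer approaching, f' = f · (v + v_o)/(v + v_s).
f' = 479 × (343 + 3.333)/(343 + 18) = 479 × 346.33/361 ≈ 460 Hz.

460 Hz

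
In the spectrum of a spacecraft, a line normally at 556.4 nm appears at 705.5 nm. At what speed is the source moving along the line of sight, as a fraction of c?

0.233c

λ'/λ₀ = 1.2680 > 1 (redshift), so the source is receding.
λ'/λ₀ = √((1 + β)/(1 − β)) for a receding source ⇒ β = (r² − 1)/(r² + 1) with r = λ'/λ₀.
β = (1.6078 − 1)/(1.6078 + 1) ≈ 0.233.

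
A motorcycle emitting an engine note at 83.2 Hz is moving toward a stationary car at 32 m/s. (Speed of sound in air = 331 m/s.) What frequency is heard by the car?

Only the source moves, toward the listener, so f' = f · v/(v − v_s).
f' = 83.2 × 331/(331 − 32) = 83.2 × 331/299 ≈ 92 Hz.

92 Hz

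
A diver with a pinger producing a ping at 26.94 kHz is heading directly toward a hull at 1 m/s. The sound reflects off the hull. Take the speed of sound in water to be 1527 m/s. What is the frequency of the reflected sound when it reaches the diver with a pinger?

The hull receives the sound from a moving source: f₁ = f₀ · v/(v − v_e) = 26.94 × 1527/1526 ≈ 27.0 kHz.
On the return leg the diver with a pinger is a moving observer: f₂ = f₁ · (v + v_e)/v = 27.0 × 1528/1527 ≈ 27.0 kHz.

27.0 kHz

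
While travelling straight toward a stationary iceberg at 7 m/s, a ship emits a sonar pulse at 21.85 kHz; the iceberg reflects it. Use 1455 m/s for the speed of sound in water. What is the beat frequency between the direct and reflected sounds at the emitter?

The iceberg receives the sound from a moving source: f₁ = f₀ · v/(v − v_e) = 21.85 × 1455/1448 ≈ 21.956 kHz.
On the return leg the ship is a moving observer: f₂ = f₁ · (v + v_e)/v = 21.956 × 1462/1455 ≈ 22.061 kHz.
Beat against the emitted tone (with f₀ = 21850 Hz): |f₂ − f₀| = 2v_e·f₀/(v − v_e) = 2 × 7 × 21850/1448 ≈ 211 Hz.

211 Hz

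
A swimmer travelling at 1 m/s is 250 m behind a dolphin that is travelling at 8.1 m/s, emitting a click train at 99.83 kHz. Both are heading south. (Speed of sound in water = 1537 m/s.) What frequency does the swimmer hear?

99.4 kHz

The swimmer is behind, so the dolphin is moving away from it while the swimmer is moving toward the dolphin.
General Doppler shift: f' = f · (v + v_o)/(v + v_s).
f' = 99.83 × (1537 + 1)/(1537 + 8.1) = 99.83 × 1538/1545.1 ≈ 99.4 kHz.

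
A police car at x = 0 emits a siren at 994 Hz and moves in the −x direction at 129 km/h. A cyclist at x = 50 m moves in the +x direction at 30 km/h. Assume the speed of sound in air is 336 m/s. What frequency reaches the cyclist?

129 km/h = 35.83 m/s; 30 km/h = 8.333 m/s.
The observer lies on the +x side, so the source is heading away from the observer and the observer is heading away from the source.
Both move, so f' = f · (v − v_o)/(v + v_s).
f' = 994 × (336 − 8.333)/(336 + 35.83) = 994 × 327.67/371.83 ≈ 876 Hz.

876 Hz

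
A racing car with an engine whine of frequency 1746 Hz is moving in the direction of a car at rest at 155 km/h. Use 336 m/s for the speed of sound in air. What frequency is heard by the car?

155 km/h = 43.06 m/s.
Moving source, stationary observer: f' = f · v/(v − v_s) since the source is approaching.
f' = 1746 × 336/(336 − 43.06) = 1746 × 336/292.9 ≈ 2003 Hz.

2003 Hz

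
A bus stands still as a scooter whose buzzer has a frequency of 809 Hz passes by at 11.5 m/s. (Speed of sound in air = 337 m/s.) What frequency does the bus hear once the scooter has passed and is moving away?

Receding: f₂ = f · v/(v + v_s) = 809 × 337/348.5 ≈ 782 Hz.

782 Hz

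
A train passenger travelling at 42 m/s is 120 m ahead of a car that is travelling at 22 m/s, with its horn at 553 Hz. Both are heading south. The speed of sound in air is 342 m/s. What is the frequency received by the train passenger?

518 Hz

The train passenger is ahead, so the car is moving toward it while the train passenger is moving away from the car.
With source approaching and observer receding, f' = f · (v − v_o)/(v − v_s).
f' = 553 × (342 − 42)/(342 − 22) = 553 × 300/320 ≈ 518 Hz.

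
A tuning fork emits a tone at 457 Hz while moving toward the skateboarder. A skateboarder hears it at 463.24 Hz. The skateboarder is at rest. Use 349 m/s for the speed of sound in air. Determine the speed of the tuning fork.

f' = f · v/(v − v_s) ⇒ v_s = v · |1 − f/f'|.
v_s = 349 × |1 − 457/463.24| = 349 × 0.01347 ≈ 4.7 m/s.

4.7 m/s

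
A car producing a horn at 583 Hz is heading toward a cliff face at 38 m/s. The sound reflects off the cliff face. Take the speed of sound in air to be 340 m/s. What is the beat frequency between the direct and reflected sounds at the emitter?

147 Hz

The cliff face receives the sound from a moving source: f₁ = f₀ · v/(v − v_e) = 583 × 340/302 ≈ 656.4 Hz.
On the return leg the car is a moving observer: f₂ = f₁ · (v + v_e)/v = 656.4 × 378/340 ≈ 729.7 Hz.
Equivalently f₂ = f₀ · (v + v_e)/(v − v_e).
Beat against the emitted tone: |f₂ − f₀| = 2v_e·f₀/(v − v_e) = 2 × 38 × 583/302 ≈ 147 Hz.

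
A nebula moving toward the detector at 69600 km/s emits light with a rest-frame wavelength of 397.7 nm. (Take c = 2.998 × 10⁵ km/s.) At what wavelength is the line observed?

313.9 nm

β = v/c = 69600/299800 = 0.2322.
Relativistic Doppler for wavelength: λ' = λ₀ · √((1 − β)/(1 + β)).
λ' = 397.7 × √(0.7678/1.2322) = 397.7 × 0.78941 ≈ 313.9 nm.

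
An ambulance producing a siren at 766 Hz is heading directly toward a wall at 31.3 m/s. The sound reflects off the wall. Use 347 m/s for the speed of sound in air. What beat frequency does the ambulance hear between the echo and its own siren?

The wall receives the sound from a moving source: f₁ = f₀ · v/(v − v_e) = 766 × 347/315.7 ≈ 841.9 Hz.
On the return leg the ambulance is a moving observer: f₂ = f₁ · (v + v_e)/v = 841.9 × 378.3/347 ≈ 917.9 Hz.
Beat against the emitted tone: |f₂ − f₀| = 2v_e·f₀/(v − v_e) = 2 × 31.3 × 766/315.7 ≈ 152 Hz.

152 Hz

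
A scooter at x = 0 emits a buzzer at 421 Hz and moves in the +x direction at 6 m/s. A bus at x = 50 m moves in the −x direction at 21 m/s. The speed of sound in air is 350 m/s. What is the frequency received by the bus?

454 Hz

The observer lies on the +x side, so the source is heading toward the observer and the observer is heading toward the source.
General Doppler shift: f' = f · (v + v_o)/(v − v_s).
f' = 421 × (350 + 21)/(350 − 6) = 421 × 371/344 ≈ 454 Hz.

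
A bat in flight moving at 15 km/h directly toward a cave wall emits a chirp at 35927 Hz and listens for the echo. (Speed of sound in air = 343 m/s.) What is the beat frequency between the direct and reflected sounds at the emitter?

15 km/h = 4.167 m/s.
The cave wall receives the sound from a moving source: f₁ = f₀ · v/(v − v_e) = 35927 × 343/338.83 ≈ 36369 Hz.
On the return leg the bat in flight is a moving observer: f₂ = f₁ · (v + v_e)/v = 36369 × 347.17/343 ≈ 36811 Hz.
Beat against the emitted tone: |f₂ − f₀| = 2v_e·f₀/(v − v_e) = 2 × 4.167 × 35927/338.83 ≈ 884 Hz.

884 Hz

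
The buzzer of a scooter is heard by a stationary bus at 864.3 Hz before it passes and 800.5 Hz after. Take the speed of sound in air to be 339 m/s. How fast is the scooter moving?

f₁/f₂ = (v + v_s)/(v − v_s), so v_s = v · (f₁ − f₂)/(f₁ + f₂).
v_s = 339 × (864.3 − 800.5)/(864.3 + 800.5) = 339 × 63.8/1664.8 ≈ 13.0 m/s.

13.0 m/s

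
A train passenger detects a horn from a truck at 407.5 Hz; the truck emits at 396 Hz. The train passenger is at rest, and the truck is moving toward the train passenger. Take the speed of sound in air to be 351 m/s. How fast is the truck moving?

9.9 m/s

f' = f · v/(v − v_s) ⇒ v_s = v · |1 − f/f'|.
v_s = 351 × |1 − 396/407.5| = 351 × 0.02822 ≈ 9.9 m/s.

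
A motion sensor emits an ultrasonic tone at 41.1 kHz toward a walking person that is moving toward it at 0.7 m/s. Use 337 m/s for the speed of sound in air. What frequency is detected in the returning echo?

At the walking person (a moving observer), f₁ = f₀ · (v + u)/v = 41.1 × 337.7/337 ≈ 41.2 kHz.
The reflection then acts as a moving source: f₂ = f₁ · v/(v − u) ≈ 41.3 kHz.
Equivalently f₂ = f₀ · (v + u)/(v − u).

41.3 kHz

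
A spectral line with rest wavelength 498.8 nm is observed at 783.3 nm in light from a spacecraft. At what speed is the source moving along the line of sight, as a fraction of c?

0.423

λ'/λ₀ = 1.5704 > 1 (redshift), so the source is receding.
λ'/λ₀ = √((1 + β)/(1 − β)) for a receding source ⇒ β = (r² − 1)/(r² + 1) with r = λ'/λ₀.
β = (2.4661 − 1)/(2.4661 + 1) ≈ 0.423.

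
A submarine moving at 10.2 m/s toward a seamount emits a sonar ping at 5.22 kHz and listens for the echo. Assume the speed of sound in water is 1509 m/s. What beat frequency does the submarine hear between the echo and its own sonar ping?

71 Hz

The seamount receives the sound from a moving source: f₁ = f₀ · v/(v − v_e) = 5.22 × 1509/1498.8 ≈ 5.2555 kHz.
On the return leg the submarine is a moving observer: f₂ = f₁ · (v + v_e)/v = 5.2555 × 1519.2/1509 ≈ 5.2910 kHz.
Beat against the emitted tone (with f₀ = 5220 Hz): |f₂ − f₀| = 2v_e·f₀/(v − v_e) = 2 × 10.2 × 5220/1498.8 ≈ 71 Hz.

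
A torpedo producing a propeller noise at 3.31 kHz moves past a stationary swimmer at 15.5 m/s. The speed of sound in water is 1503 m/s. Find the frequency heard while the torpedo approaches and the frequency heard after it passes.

Approaching: f₁ = f · v/(v − v_s) = 3.31 × 1503/1487.5 ≈ 3.34 kHz.
Receding: f₂ = f · v/(v + v_s) = 3.31 × 1503/1518.5 ≈ 3.28 kHz.

3.34 kHz approaching; 3.28 kHz receding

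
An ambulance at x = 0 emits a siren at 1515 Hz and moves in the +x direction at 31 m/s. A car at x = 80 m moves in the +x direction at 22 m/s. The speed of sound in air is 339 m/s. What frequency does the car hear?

1559 Hz

The observer lies on the +x side, so the source is heading toward the observer and the observer is heading away from the source.
Both move, so f' = f · (v − v_o)/(v − v_s).
f' = 1515 × (339 − 22)/(339 − 31) = 1515 × 317/308 ≈ 1559 Hz.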